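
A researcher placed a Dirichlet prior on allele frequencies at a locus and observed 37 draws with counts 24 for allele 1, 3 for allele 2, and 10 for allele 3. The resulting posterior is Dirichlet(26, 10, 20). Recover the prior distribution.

For a Dirichlet(α) prior with multinomial counts c, the posterior is Dirichlet(α + c) componentwise.
Subtract each count from the matching posterior parameter: 26−24=2, 10−3=7, 20−10=10.

Dirichlet(2, 7, 10)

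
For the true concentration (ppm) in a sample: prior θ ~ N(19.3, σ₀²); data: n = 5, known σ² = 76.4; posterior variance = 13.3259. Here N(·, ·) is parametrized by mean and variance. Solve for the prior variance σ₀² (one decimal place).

σ₀² = 104.2

For the Normal–Normal model with known σ², precisions add: τ_n = τ₀ + n/σ².
So 1/σ₀² = 1/13.3259 − 5/76.4 = 0.075042 − 0.065445 = 0.009597.
Hence σ₀² = 1/0.009597 ≈ 104.2.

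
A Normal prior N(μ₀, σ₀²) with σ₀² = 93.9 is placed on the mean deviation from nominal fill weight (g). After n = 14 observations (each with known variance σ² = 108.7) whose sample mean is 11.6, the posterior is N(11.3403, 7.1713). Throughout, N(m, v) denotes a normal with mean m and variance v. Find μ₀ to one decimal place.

With known observation variance, the Normal–Normal posterior has precision τ_n = τ₀ + n/σ² and mean μ_n = (τ₀μ₀ + (n/σ²)x̄)/τ_n.
Here τ₀ = 1/93.9 = 0.010650 and τ_data = 14/108.7 = 0.128795, so τ_n = 0.139445.
Rearranging for μ₀: μ₀ = (μ_n·τ_n − τ_data·x̄)/τ₀ = (11.3403·0.139445 − 0.128795·11.6) / 0.010650 = 0.087326/0.010650 ≈ 8.2.

μ₀ = 8.2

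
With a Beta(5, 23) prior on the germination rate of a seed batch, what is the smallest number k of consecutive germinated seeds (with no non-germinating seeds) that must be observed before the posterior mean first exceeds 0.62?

After k germinated seeds and 0 non-germinating seeds the posterior is Beta(5+k, 23), with mean (5+k)/(5+23+k).
Set (5+k)/(28+k) > 0.62 and solve: k > (0.62·28 − 5)/(1 − 0.62) = 32.526.
The smallest integer exceeding 32.526 is 33, and checking k=33: (38)/(61) = 0.6230 > 0.62.

k = 33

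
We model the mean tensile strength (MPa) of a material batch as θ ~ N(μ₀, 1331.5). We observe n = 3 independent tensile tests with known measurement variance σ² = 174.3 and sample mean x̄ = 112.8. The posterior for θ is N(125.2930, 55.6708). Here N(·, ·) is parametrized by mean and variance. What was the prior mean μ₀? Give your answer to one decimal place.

The posterior mean is a precision-weighted average: μ_n = (τ₀μ₀ + τ_data·x̄)/(τ₀+τ_data), with τ₀=1/σ₀² and τ_data=n/σ².
Here τ₀ = 1/1331.5 = 0.000751 and τ_data = 3/174.3 = 0.017212, so τ_n = 0.017963.
Rearranging for μ₀: μ₀ = (μ_n·τ_n − τ_data·x̄)/τ₀ = (125.2930·0.017963 − 0.017212·112.8) / 0.000751 = 0.309125/0.000751 ≈ 411.6.

μ₀ = 411.6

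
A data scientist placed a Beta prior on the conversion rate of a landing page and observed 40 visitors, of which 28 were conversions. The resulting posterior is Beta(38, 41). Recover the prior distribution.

Beta(10, 29)

A Beta(a, b) prior with s successes and f failures in binomial data gives a Beta(a+s, b+f) posterior.
So a = 38 − 28 = 10 and b = 41 − 12 = 29.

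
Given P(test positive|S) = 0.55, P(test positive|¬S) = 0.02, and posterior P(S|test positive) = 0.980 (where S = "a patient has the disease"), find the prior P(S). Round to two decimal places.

P(S) = 0.64

In odds form, posterior odds = prior odds × likelihood ratio, so prior odds = posterior odds ÷ LR.
Posterior odds = 0.980/(1−0.980) = 49.0000. LR = 0.55/0.02 = 27.5000.
Prior odds = 49.0000/27.5000 = 1.7818, so P(S) = 1.7818/(1+1.7818) ≈ 0.64.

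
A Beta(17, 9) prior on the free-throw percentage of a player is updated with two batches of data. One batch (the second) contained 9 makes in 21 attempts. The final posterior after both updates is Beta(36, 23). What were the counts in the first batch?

10 makes and 2 misses

Sequential conjugate updates are equivalent to a single update on the pooled data, so total successes = posterior α − prior α and total failures = posterior β − prior β.
Total across both batches: 36−17=19 makes, 23−9=14 misses.
Subtract the second batch: 19−9=10 makes and 14−12=2 misses.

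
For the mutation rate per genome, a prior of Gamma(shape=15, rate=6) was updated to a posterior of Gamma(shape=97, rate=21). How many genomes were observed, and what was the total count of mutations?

n = 15 genomes with total 82 mutations

Gamma–Poisson conjugacy: posterior shape = α + Σxᵢ, posterior rate = β + n.
Matching: Σxᵢ = 97 − 15 = 82 and n = 21 − 6 = 15.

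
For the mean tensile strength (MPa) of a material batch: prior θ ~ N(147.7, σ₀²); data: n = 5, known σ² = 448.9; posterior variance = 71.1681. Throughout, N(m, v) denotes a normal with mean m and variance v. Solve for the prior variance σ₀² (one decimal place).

σ₀² = 343.3

For the Normal–Normal model with known σ², precisions add: τ_n = τ₀ + n/σ².
So 1/σ₀² = 1/71.1681 − 5/448.9 = 0.014051 − 0.011138 = 0.002913.
Hence σ₀² = 1/0.002913 ≈ 343.3.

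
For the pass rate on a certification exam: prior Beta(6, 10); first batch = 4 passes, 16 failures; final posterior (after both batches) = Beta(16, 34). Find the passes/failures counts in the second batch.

Sequential conjugate updates are equivalent to a single update on the pooled data, so total successes = posterior α − prior α and total failures = posterior β − prior β.
Total across both batches: 16−6=10 passes, 34−10=24 failures.
Subtract the first batch: 10−4=6 passes and 24−16=8 failures.

6 passes and 8 failures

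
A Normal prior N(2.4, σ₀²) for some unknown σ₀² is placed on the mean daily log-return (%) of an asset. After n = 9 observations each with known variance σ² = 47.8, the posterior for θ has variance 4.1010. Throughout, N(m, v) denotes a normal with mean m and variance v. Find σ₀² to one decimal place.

For the Normal–Normal model with known σ², precisions add: τ_n = τ₀ + n/σ².
So 1/σ₀² = 1/4.1010 − 9/47.8 = 0.243843 − 0.188285 = 0.055558.
Hence σ₀² = 1/0.055558 ≈ 18.0.

σ₀² = 18.0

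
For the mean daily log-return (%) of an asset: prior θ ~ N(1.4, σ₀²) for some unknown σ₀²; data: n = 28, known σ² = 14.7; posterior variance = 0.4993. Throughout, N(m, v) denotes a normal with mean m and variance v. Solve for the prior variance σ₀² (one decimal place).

For the Normal–Normal model with known σ², precisions add: τ_n = τ₀ + n/σ².
So 1/σ₀² = 1/0.4993 − 28/14.7 = 2.002804 − 1.904762 = 0.098042.
Hence σ₀² = 1/0.098042 ≈ 10.2.

σ₀² = 10.2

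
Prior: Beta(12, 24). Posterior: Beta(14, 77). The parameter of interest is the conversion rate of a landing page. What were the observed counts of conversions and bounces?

2 conversions and 53 bounces

A Beta(α, β) prior with s successes and f failures in binomial data gives a Beta(α+s, β+f) posterior.
Match parameters: s=14−12=2, f=77−24=53.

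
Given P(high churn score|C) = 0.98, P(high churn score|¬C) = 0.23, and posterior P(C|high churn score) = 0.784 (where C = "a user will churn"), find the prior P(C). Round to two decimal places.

P(C) = 0.46

In odds form, posterior odds = prior odds × likelihood ratio, so prior odds = posterior odds ÷ LR.
Posterior odds = 0.784/(1−0.784) = 3.6296. LR = 0.98/0.23 = 4.2609.
Prior odds = 3.6296/4.2609 = 0.8518, so P(C) = 0.8518/(1+0.8518) ≈ 0.46.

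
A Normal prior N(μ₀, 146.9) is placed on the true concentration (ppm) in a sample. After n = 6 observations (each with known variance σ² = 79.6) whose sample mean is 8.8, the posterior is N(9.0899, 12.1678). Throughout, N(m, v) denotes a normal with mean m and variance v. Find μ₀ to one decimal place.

With known observation variance, the Normal–Normal posterior has precision τ_n = τ₀ + n/σ² and mean μ_n = (τ₀μ₀ + (n/σ²)x̄)/τ_n.
Here τ₀ = 1/146.9 = 0.006807 and τ_data = 6/79.6 = 0.075377, so τ_n = 0.082184.
Rearranging for μ₀: μ₀ = (μ_n·τ_n − τ_data·x̄)/τ₀ = (9.0899·0.082184 − 0.075377·8.8) / 0.006807 = 0.083727/0.006807 ≈ 12.3.

μ₀ = 12.3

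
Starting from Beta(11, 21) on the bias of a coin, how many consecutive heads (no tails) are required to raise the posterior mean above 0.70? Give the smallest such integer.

k = 39

After k heads and 0 tails the posterior is Beta(11+k, 21), with mean (11+k)/(11+21+k).
Set (11+k)/(32+k) > 0.70 and solve: k > (0.70·32 − 11)/(1 − 0.70) = 38.000.
The smallest integer exceeding 38.000 is 39, and checking k=39: (50)/(71) = 0.7042 > 0.70.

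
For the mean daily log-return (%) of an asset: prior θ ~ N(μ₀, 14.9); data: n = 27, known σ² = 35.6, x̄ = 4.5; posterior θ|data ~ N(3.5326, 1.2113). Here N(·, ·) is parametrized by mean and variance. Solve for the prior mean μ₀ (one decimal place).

μ₀ = -7.4

The posterior mean is a precision-weighted average: μ_n = (τ₀μ₀ + τ_data·x̄)/(τ₀+τ_data), with τ₀=1/σ₀² and τ_data=n/σ².
Here τ₀ = 1/14.9 = 0.067114 and τ_data = 27/35.6 = 0.758427, so τ_n = 0.825541.
Rearranging for μ₀: μ₀ = (μ_n·τ_n − τ_data·x̄)/τ₀ = (3.5326·0.825541 − 0.758427·4.5) / 0.067114 = -0.496615/0.067114 ≈ -7.4.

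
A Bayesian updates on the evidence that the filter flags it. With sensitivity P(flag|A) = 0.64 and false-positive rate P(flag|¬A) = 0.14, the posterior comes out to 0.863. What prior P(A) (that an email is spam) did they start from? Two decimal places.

P(A) = 0.58

In odds form, posterior odds = prior odds × likelihood ratio, so prior odds = posterior odds ÷ LR.
Posterior odds = 0.863/(1−0.863) = 6.2993. LR = 0.64/0.14 = 4.5714.
Prior odds = 6.2993/4.5714 = 1.3780, so P(A) = 1.3780/(1+1.3780) ≈ 0.58.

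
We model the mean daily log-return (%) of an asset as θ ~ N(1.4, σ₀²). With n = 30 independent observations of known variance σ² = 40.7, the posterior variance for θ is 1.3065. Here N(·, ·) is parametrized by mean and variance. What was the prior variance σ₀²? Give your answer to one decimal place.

Posterior precision equals prior precision plus data precision: 1/σ_n² = 1/σ₀² + n/σ².
So 1/σ₀² = 1/1.3065 − 30/40.7 = 0.765404 − 0.737101 = 0.028303.
Hence σ₀² = 1/0.028303 ≈ 35.3.

σ₀² = 35.3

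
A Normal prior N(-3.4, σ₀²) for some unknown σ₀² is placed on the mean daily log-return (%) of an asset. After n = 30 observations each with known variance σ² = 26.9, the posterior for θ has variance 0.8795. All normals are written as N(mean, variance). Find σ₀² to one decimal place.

Posterior precision equals prior precision plus data precision: 1/σ_n² = 1/σ₀² + n/σ².
So 1/σ₀² = 1/0.8795 − 30/26.9 = 1.137010 − 1.115242 = 0.021768.
Hence σ₀² = 1/0.021768 ≈ 45.9.

σ₀² = 45.9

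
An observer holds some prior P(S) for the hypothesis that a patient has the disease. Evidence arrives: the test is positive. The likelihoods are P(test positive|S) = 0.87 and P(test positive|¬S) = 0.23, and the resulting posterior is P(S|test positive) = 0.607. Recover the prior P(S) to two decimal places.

Bayes' rule in odds form gives O(S|E) = O(S)·[P(E|S)/P(E|¬S)], hence O(S) = O(S|E)/LR.
Posterior odds = 0.607/(1−0.607) = 1.5445. LR = 0.87/0.23 = 3.7826.
Prior odds = 1.5445/3.7826 = 0.4083, so P(S) = 0.4083/(1+0.4083) ≈ 0.29.

P(S) = 0.29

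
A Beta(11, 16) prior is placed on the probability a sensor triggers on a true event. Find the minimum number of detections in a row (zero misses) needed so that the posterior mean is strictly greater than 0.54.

After k detections and 0 misses the posterior is Beta(11+k, 16), with mean (11+k)/(11+16+k).
Set (11+k)/(27+k) > 0.54 and solve: k > (0.54·27 − 11)/(1 − 0.54) = 7.783.
The smallest integer exceeding 7.783 is 8.

k = 8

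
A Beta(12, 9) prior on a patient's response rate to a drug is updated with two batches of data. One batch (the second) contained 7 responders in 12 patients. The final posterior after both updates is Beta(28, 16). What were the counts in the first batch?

Sequential conjugate updates are equivalent to a single update on the pooled data, so total successes = posterior α − prior α and total failures = posterior β − prior β.
Total across both batches: 28−12=16 responders, 16−9=7 non-responders.
Subtract the second batch: 16−7=9 responders and 7−5=2 non-responders.

9 responders and 2 non-responders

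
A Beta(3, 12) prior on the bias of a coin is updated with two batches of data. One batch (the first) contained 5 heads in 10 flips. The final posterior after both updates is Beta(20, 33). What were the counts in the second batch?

Sequential conjugate updates are equivalent to a single update on the pooled data, so total successes = posterior α − prior α and total failures = posterior β − prior β.
Total across both batches: 20−3=17 heads, 33−12=21 tails.
Subtract the first batch: 17−5=12 heads and 21−5=16 tails.

12 heads and 16 tails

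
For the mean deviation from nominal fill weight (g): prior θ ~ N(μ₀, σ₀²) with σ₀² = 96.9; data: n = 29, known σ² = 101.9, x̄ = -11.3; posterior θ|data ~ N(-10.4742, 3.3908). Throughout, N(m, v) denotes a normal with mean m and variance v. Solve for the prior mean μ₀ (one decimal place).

With known observation variance, the Normal–Normal posterior has precision τ_n = τ₀ + n/σ² and mean μ_n = (τ₀μ₀ + (n/σ²)x̄)/τ_n.
Here τ₀ = 1/96.9 = 0.010320 and τ_data = 29/101.9 = 0.284593, so τ_n = 0.294913.
Rearranging for μ₀: μ₀ = (μ_n·τ_n − τ_data·x̄)/τ₀ = (-10.4742·0.294913 − 0.284593·-11.3) / 0.010320 = 0.126923/0.010320 ≈ 12.3.

μ₀ = 12.3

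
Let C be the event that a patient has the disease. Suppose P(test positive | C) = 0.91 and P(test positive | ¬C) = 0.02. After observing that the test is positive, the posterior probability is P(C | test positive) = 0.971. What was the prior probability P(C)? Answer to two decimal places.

In odds form, posterior odds = prior odds × likelihood ratio, so prior odds = posterior odds ÷ LR.
Posterior odds = 0.971/(1−0.971) = 33.4828. LR = 0.91/0.02 = 45.5000.
Prior odds = 33.4828/45.5000 = 0.7359, so P(C) = 0.7359/(1+0.7359) ≈ 0.42.

P(C) = 0.42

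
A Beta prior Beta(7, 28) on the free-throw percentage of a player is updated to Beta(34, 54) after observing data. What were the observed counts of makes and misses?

Under Beta–binomial conjugacy the posterior parameters are (a+s, b+f).
Match parameters: s=34−7=27, f=54−28=26.

27 makes and 26 misses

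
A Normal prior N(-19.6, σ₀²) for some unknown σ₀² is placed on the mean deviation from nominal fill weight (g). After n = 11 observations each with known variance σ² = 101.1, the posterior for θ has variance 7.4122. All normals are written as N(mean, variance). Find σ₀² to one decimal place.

Posterior precision equals prior precision plus data precision: 1/σ_n² = 1/σ₀² + n/σ².
So 1/σ₀² = 1/7.4122 − 11/101.1 = 0.134913 − 0.108803 = 0.026110.
Hence σ₀² = 1/0.026110 ≈ 38.3.

σ₀² = 38.3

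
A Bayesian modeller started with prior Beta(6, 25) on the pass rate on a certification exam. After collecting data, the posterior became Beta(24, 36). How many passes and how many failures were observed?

18 passes and 11 failures

Under Beta–binomial conjugacy the posterior parameters are (α+s, β+f).
Match parameters: s=24−6=18, f=36−25=11.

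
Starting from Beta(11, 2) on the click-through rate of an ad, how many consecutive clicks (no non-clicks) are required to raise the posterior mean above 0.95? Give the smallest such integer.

k = 28

After k clicks and 0 non-clicks the posterior is Beta(11+k, 2), with mean (11+k)/(11+2+k).
Set (11+k)/(13+k) > 0.95 and solve: k > (0.95·13 − 11)/(1 − 0.95) = 27.000.
The smallest integer exceeding 27.000 is 28, and checking k=28: (39)/(41) = 0.9512 > 0.95.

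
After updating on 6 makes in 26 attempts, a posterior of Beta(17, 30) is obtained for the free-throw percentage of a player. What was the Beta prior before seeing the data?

Beta is conjugate to the binomial likelihood: posterior = Beta(a+s, b+f).
So a = 17 − 6 = 11 and b = 30 − 20 = 10.

Beta(11, 10)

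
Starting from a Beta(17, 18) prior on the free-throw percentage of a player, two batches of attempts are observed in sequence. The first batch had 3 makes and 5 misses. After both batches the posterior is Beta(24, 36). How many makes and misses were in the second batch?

4 makes and 13 misses

Because Beta–binomial updating is additive in the counts, the combined data contributed (α_post−α_prior, β_post−β_prior) successes and failures.
Total across both batches: 24−17=7 makes, 36−18=18 misses.
Subtract the first batch: 7−3=4 makes and 18−5=13 misses.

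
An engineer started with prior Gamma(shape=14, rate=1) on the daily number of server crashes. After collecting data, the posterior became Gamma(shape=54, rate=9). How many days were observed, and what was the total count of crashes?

n = 8 days with total 40 crashes

A Gamma(α, β) prior (rate parametrization) on a Poisson rate with n observations summing to S gives posterior Gamma(α+S, β+n).
Matching: Σxᵢ = 54 − 14 = 40 and n = 9 − 1 = 8.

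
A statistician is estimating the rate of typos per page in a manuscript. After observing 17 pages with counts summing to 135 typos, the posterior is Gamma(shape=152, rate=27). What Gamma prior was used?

Gamma–Poisson conjugacy: posterior shape = α + Σxᵢ, posterior rate = β + n.
So α = 152 − 135 = 17 and β = 27 − 17 = 10.

Gamma(shape=17, rate=10)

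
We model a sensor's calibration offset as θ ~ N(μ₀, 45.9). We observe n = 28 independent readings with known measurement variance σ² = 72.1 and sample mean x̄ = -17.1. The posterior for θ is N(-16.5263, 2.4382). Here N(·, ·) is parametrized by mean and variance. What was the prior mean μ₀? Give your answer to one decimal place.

With known observation variance, the Normal–Normal posterior has precision τ_n = τ₀ + n/σ² and mean μ_n = (τ₀μ₀ + (n/σ²)x̄)/τ_n.
Here τ₀ = 1/45.9 = 0.021786 and τ_data = 28/72.1 = 0.388350, so τ_n = 0.410136.
Rearranging for μ₀: μ₀ = (μ_n·τ_n − τ_data·x̄)/τ₀ = (-16.5263·0.410136 − 0.388350·-17.1) / 0.021786 = -0.137246/0.021786 ≈ -6.3.

μ₀ = -6.3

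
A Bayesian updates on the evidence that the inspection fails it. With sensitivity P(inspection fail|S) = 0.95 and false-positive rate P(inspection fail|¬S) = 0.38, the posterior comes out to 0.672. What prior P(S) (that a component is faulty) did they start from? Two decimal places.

In odds form, posterior odds = prior odds × likelihood ratio, so prior odds = posterior odds ÷ LR.
Posterior odds = 0.672/(1−0.672) = 2.0488. LR = 0.95/0.38 = 2.5000.
Prior odds = 2.0488/2.5000 = 0.8195, so P(S) = 0.8195/(1+0.8195) ≈ 0.45.

P(S) = 0.45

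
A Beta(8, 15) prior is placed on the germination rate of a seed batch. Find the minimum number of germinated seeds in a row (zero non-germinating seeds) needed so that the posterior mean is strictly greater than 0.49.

After k germinated seeds and 0 non-germinating seeds the posterior is Beta(8+k, 15), with mean (8+k)/(8+15+k).
Set (8+k)/(23+k) > 0.49 and solve: k > (0.49·23 − 8)/(1 − 0.49) = 6.412.
The smallest integer exceeding 6.412 is 7, and checking k=7: (15)/(30) = 0.5000 > 0.49.

k = 7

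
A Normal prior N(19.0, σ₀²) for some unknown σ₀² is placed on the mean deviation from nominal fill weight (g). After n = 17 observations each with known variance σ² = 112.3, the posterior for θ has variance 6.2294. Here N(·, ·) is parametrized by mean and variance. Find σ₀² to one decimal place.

σ₀² = 109.3

For the Normal–Normal model with known σ², precisions add: τ_n = τ₀ + n/σ².
So 1/σ₀² = 1/6.2294 − 17/112.3 = 0.160529 − 0.151380 = 0.009149.
Hence σ₀² = 1/0.009149 ≈ 109.3.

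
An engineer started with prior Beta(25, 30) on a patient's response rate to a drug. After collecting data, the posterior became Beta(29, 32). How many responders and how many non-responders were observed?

A Beta(α, β) prior with s successes and f failures in binomial data gives a Beta(α+s, β+f) posterior.
Match parameters: s=29−25=4, f=32−30=2.

4 responders and 2 non-responders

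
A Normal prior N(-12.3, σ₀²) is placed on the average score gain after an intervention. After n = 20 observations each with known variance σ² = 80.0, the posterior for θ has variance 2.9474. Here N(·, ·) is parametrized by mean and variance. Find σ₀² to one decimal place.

For the Normal–Normal model with known σ², precisions add: τ_n = τ₀ + n/σ².
So 1/σ₀² = 1/2.9474 − 20/80.0 = 0.339282 − 0.250000 = 0.089282.
Hence σ₀² = 1/0.089282 ≈ 11.2.

σ₀² = 11.2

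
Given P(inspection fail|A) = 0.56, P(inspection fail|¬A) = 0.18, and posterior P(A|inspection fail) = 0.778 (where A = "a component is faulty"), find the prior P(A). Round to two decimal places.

P(A) = 0.53

Bayes' rule in odds form gives O(A|E) = O(A)·[P(E|A)/P(E|¬A)], hence O(A) = O(A|E)/LR.
Posterior odds = 0.778/(1−0.778) = 3.5045. LR = 0.56/0.18 = 3.1111.
Prior odds = 3.5045/3.1111 = 1.1265, so P(A) = 1.1265/(1+1.1265) ≈ 0.53.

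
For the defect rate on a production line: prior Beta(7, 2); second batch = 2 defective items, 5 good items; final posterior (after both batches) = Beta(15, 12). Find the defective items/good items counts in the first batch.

Because Beta–binomial updating is additive in the counts, the combined data contributed (α_post−α_prior, β_post−β_prior) successes and failures.
Total across both batches: 15−7=8 defective items, 12−2=10 good items.
Subtract the second batch: 8−2=6 defective items and 10−5=5 good items.

6 defective items and 5 good items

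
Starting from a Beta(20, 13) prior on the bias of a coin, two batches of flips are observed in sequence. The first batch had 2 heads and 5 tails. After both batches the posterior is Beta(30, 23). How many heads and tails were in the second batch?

Because Beta–binomial updating is additive in the counts, the combined data contributed (α_post−α_prior, β_post−β_prior) successes and failures.
Total across both batches: 30−20=10 heads, 23−13=10 tails.
Subtract the first batch: 10−2=8 heads and 10−5=5 tails.

8 heads and 5 tails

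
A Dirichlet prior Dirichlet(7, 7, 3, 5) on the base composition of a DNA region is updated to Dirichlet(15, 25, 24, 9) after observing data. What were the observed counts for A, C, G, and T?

For a Dirichlet(α) prior with multinomial counts c, the posterior is Dirichlet(α + c) componentwise.
Counts are posterior − prior componentwise: 15−7=8, 25−7=18, 24−3=21, 9−5=4.

counts (8, 18, 21, 4)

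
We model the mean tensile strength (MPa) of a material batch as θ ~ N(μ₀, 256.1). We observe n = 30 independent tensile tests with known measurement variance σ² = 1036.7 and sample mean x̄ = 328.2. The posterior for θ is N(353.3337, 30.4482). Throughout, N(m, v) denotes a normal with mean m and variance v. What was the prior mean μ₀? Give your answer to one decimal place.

μ₀ = 539.6

The posterior mean is a precision-weighted average: μ_n = (τ₀μ₀ + τ_data·x̄)/(τ₀+τ_data), with τ₀=1/σ₀² and τ_data=n/σ².
Here τ₀ = 1/256.1 = 0.003905 and τ_data = 30/1036.7 = 0.028938, so τ_n = 0.032843.
Rearranging for μ₀: μ₀ = (μ_n·τ_n − τ_data·x̄)/τ₀ = (353.3337·0.032843 − 0.028938·328.2) / 0.003905 = 2.107087/0.003905 ≈ 539.6.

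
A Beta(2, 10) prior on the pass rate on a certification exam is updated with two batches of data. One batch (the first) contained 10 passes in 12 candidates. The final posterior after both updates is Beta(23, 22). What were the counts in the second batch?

11 passes and 10 failures

Sequential conjugate updates are equivalent to a single update on the pooled data, so total successes = posterior α − prior α and total failures = posterior β − prior β.
Total across both batches: 23−2=21 passes, 22−10=12 failures.
Subtract the first batch: 21−10=11 passes and 12−2=10 failures.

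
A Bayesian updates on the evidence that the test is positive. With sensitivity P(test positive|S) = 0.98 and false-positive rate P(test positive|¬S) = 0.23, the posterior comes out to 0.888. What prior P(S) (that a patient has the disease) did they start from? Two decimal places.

Bayes' rule in odds form gives O(S|E) = O(S)·[P(E|S)/P(E|¬S)], hence O(S) = O(S|E)/LR.
Posterior odds = 0.888/(1−0.888) = 7.9286. LR = 0.98/0.23 = 4.2609.
Prior odds = 7.9286/4.2609 = 1.8608, so P(S) = 1.8608/(1+1.8608) ≈ 0.65.

P(S) = 0.65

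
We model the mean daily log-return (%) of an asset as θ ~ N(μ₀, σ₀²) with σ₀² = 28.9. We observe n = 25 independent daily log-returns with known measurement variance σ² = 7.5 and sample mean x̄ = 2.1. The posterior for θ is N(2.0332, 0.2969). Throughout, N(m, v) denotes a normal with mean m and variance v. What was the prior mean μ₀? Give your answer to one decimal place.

μ₀ = -4.4

The posterior mean is a precision-weighted average: μ_n = (τ₀μ₀ + τ_data·x̄)/(τ₀+τ_data), with τ₀=1/σ₀² and τ_data=n/σ².
Here τ₀ = 1/28.9 = 0.034602 and τ_data = 25/7.5 = 3.333333, so τ_n = 3.367935.
Rearranging for μ₀: μ₀ = (μ_n·τ_n − τ_data·x̄)/τ₀ = (2.0332·3.367935 − 3.333333·2.1) / 0.034602 = -0.152314/0.034602 ≈ -4.4.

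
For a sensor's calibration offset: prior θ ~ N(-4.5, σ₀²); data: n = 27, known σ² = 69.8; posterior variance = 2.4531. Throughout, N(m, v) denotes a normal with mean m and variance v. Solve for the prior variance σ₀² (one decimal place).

For the Normal–Normal model with known σ², precisions add: τ_n = τ₀ + n/σ².
So 1/σ₀² = 1/2.4531 − 27/69.8 = 0.407647 − 0.386819 = 0.020828.
Hence σ₀² = 1/0.020828 ≈ 48.0.

σ₀² = 48.0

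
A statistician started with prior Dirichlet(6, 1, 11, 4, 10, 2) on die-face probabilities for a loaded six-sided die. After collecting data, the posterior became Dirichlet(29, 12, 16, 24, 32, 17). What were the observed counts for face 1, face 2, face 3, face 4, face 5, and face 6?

For a Dirichlet(α) prior with multinomial counts c, the posterior is Dirichlet(α + c) componentwise.
Counts are posterior − prior componentwise: 29−6=23, 12−1=11, 16−11=5, 24−4=20, 32−10=22, 17−2=15.

counts (23, 11, 5, 20, 22, 15)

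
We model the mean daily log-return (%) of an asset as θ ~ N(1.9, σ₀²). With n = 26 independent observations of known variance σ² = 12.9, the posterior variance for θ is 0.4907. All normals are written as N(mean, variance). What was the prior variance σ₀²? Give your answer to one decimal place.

σ₀² = 44.6

Posterior precision equals prior precision plus data precision: 1/σ_n² = 1/σ₀² + n/σ².
So 1/σ₀² = 1/0.4907 − 26/12.9 = 2.037905 − 2.015504 = 0.022401.
Hence σ₀² = 1/0.022401 ≈ 44.6.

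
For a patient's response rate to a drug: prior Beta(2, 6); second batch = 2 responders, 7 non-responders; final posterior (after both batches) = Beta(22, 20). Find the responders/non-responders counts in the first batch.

18 responders and 7 non-responders

Because Beta–binomial updating is additive in the counts, the combined data contributed (α_post−α_prior, β_post−β_prior) successes and failures.
Total across both batches: 22−2=20 responders, 20−6=14 non-responders.
Subtract the second batch: 20−2=18 responders and 14−7=7 non-responders.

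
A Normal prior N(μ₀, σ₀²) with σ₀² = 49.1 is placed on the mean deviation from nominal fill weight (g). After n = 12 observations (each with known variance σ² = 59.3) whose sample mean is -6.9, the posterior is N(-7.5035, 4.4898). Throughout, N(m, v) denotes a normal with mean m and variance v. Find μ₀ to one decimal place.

μ₀ = -13.5

With known observation variance, the Normal–Normal posterior has precision τ_n = τ₀ + n/σ² and mean μ_n = (τ₀μ₀ + (n/σ²)x̄)/τ_n.
Here τ₀ = 1/49.1 = 0.020367 and τ_data = 12/59.3 = 0.202361, so τ_n = 0.222728.
Rearranging for μ₀: μ₀ = (μ_n·τ_n − τ_data·x̄)/τ₀ = (-7.5035·0.222728 − 0.202361·-6.9) / 0.020367 = -0.274949/0.020367 ≈ -13.5.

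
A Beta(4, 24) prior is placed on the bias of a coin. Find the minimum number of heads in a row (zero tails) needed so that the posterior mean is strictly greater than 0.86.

k = 144

After k heads and 0 tails the posterior is Beta(4+k, 24), with mean (4+k)/(4+24+k).
Set (4+k)/(28+k) > 0.86 and solve: k > (0.86·28 − 4)/(1 − 0.86) = 143.429.
The smallest integer exceeding 143.429 is 144, and checking k=144: (148)/(172) = 0.8605 > 0.86.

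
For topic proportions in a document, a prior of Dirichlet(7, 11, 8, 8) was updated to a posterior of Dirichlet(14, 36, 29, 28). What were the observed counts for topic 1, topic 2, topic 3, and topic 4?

counts (7, 25, 21, 20)

For a Dirichlet(α) prior with multinomial counts c, the posterior is Dirichlet(α + c) componentwise.
Counts are posterior − prior componentwise: 14−7=7, 36−11=25, 29−8=21, 28−8=20.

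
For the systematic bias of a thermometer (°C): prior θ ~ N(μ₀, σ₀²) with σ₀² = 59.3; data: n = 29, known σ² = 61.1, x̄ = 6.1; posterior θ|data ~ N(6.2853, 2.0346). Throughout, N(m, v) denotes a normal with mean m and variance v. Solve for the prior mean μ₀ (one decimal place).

μ₀ = 11.5

The posterior mean is a precision-weighted average: μ_n = (τ₀μ₀ + τ_data·x̄)/(τ₀+τ_data), with τ₀=1/σ₀² and τ_data=n/σ².
Here τ₀ = 1/59.3 = 0.016863 and τ_data = 29/61.1 = 0.474632, so τ_n = 0.491495.
Rearranging for μ₀: μ₀ = (μ_n·τ_n − τ_data·x̄)/τ₀ = (6.2853·0.491495 − 0.474632·6.1) / 0.016863 = 0.193938/0.016863 ≈ 11.5.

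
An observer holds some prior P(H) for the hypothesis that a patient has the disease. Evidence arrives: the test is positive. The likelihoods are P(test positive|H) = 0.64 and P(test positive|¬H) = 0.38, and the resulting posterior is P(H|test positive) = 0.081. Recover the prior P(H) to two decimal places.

P(H) = 0.05

Bayes' rule in odds form gives O(H|E) = O(H)·[P(E|H)/P(E|¬H)], hence O(H) = O(H|E)/LR.
Posterior odds = 0.081/(1−0.081) = 0.0881. LR = 0.64/0.38 = 1.6842.
Prior odds = 0.0881/1.6842 = 0.0523, so P(H) = 0.0523/(1+0.0523) ≈ 0.05.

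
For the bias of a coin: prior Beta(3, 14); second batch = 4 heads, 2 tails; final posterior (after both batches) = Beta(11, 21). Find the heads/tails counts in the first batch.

Because Beta–binomial updating is additive in the counts, the combined data contributed (α_post−α_prior, β_post−β_prior) successes and failures.
Total across both batches: 11−3=8 heads, 21−14=7 tails.
Subtract the second batch: 8−4=4 heads and 7−2=5 tails.

4 heads and 5 tails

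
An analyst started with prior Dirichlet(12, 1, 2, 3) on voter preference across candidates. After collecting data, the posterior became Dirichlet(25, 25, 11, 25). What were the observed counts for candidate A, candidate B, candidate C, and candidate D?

counts (13, 24, 9, 22)

For a Dirichlet(α) prior with multinomial counts c, the posterior is Dirichlet(α + c) componentwise.
Counts are posterior − prior componentwise: 25−12=13, 25−1=24, 11−2=9, 25−3=22.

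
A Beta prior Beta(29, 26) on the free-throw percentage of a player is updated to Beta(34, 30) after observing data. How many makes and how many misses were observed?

5 makes and 4 misses

A Beta(a, b) prior with s successes and f failures in binomial data gives a Beta(a+s, b+f) posterior.
Match parameters: s=34−29=5, f=30−26=4.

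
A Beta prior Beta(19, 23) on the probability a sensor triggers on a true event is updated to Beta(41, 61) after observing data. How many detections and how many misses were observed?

Under Beta–binomial conjugacy the posterior parameters are (α+s, β+f).
Match parameters: s=41−19=22, f=61−23=38.

22 detections and 38 misses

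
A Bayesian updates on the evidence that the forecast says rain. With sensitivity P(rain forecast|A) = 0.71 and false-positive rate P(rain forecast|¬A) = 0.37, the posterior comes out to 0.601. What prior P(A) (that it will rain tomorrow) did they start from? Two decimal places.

Bayes' rule in odds form gives O(A|E) = O(A)·[P(E|A)/P(E|¬A)], hence O(A) = O(A|E)/LR.
Posterior odds = 0.601/(1−0.601) = 1.5063. LR = 0.71/0.37 = 1.9189.
Prior odds = 1.5063/1.9189 = 0.7850, so P(A) = 0.7850/(1+0.7850) ≈ 0.44.

P(A) = 0.44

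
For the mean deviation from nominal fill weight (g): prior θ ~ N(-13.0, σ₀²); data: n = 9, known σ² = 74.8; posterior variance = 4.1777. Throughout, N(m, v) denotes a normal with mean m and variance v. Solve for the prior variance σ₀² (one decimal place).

For the Normal–Normal model with known σ², precisions add: τ_n = τ₀ + n/σ².
So 1/σ₀² = 1/4.1777 − 9/74.8 = 0.239366 − 0.120321 = 0.119045.
Hence σ₀² = 1/0.119045 ≈ 8.4.

σ₀² = 8.4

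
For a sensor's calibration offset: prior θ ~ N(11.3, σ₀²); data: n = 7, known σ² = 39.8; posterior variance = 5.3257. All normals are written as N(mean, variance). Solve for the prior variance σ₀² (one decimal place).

Posterior precision equals prior precision plus data precision: 1/σ_n² = 1/σ₀² + n/σ².
So 1/σ₀² = 1/5.3257 − 7/39.8 = 0.187769 − 0.175879 = 0.011890.
Hence σ₀² = 1/0.011890 ≈ 84.1.

σ₀² = 84.1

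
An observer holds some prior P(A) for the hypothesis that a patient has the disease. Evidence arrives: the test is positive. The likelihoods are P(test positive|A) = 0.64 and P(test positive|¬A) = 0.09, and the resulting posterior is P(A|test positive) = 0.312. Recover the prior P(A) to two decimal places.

Bayes' rule in odds form gives O(A|E) = O(A)·[P(E|A)/P(E|¬A)], hence O(A) = O(A|E)/LR.
Posterior odds = 0.312/(1−0.312) = 0.4535. LR = 0.64/0.09 = 7.1111.
Prior odds = 0.4535/7.1111 = 0.0638, so P(A) = 0.0638/(1+0.0638) ≈ 0.06.

P(A) = 0.06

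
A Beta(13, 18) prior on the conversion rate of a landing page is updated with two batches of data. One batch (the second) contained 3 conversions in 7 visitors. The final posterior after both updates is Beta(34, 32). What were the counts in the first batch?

18 conversions and 10 bounces

Because Beta–binomial updating is additive in the counts, the combined data contributed (α_post−α_prior, β_post−β_prior) successes and failures.
Total across both batches: 34−13=21 conversions, 32−18=14 bounces.
Subtract the second batch: 21−3=18 conversions and 14−4=10 bounces.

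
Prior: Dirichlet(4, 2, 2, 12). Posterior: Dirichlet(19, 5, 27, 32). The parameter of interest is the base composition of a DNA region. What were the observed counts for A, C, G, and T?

For a Dirichlet(α) prior with multinomial counts c, the posterior is Dirichlet(α + c) componentwise.
Counts are posterior − prior componentwise: 19−4=15, 5−2=3, 27−2=25, 32−12=20.

counts (15, 3, 25, 20)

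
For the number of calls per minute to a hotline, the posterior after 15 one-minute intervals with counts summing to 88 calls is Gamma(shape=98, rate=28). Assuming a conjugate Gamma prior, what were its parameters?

Gamma(shape=10, rate=13)

Gamma–Poisson conjugacy: posterior shape = α + Σxᵢ, posterior rate = β + n.
So α = 98 − 88 = 10 and β = 28 − 15 = 13.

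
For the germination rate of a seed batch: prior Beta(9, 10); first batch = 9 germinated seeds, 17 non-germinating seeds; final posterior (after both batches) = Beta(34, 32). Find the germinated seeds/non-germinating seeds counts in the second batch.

Sequential conjugate updates are equivalent to a single update on the pooled data, so total successes = posterior α − prior α and total failures = posterior β − prior β.
Total across both batches: 34−9=25 germinated seeds, 32−10=22 non-germinating seeds.
Subtract the first batch: 25−9=16 germinated seeds and 22−17=5 non-germinating seeds.

16 germinated seeds and 5 non-germinating seeds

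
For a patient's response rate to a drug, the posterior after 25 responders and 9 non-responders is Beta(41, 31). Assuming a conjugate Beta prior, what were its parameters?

Beta is conjugate to the binomial likelihood: posterior = Beta(a+s, b+f).
So a = 41 − 25 = 16 and b = 31 − 9 = 22.

Beta(16, 22)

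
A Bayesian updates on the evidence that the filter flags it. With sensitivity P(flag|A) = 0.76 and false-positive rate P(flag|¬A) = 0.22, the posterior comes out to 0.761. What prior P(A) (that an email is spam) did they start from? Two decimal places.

In odds form, posterior odds = prior odds × likelihood ratio, so prior odds = posterior odds ÷ LR.
Posterior odds = 0.761/(1−0.761) = 3.1841. LR = 0.76/0.22 = 3.4545.
Prior odds = 3.1841/3.4545 = 0.9217, so P(A) = 0.9217/(1+0.9217) ≈ 0.48.

P(A) = 0.48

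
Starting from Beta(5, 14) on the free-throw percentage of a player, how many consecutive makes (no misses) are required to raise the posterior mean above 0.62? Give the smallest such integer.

k = 18

After k makes and 0 misses the posterior is Beta(5+k, 14), with mean (5+k)/(5+14+k).
Set (5+k)/(19+k) > 0.62 and solve: k > (0.62·19 − 5)/(1 − 0.62) = 17.842.
The smallest integer exceeding 17.842 is 18, and checking k=18: (23)/(37) = 0.6216 > 0.62.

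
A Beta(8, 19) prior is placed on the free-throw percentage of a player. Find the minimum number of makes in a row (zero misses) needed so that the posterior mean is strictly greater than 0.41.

After k makes and 0 misses the posterior is Beta(8+k, 19), with mean (8+k)/(8+19+k).
Set (8+k)/(27+k) > 0.41 and solve: k > (0.41·27 − 8)/(1 − 0.41) = 5.203.
The smallest integer exceeding 5.203 is 6.

k = 6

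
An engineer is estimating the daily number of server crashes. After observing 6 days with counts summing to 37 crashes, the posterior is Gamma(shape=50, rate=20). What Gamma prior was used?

Gamma(shape=13, rate=14)

A Gamma(α, β) prior (rate parametrization) on a Poisson rate with n observations summing to S gives posterior Gamma(α+S, β+n).
So α = 50 − 37 = 13 and β = 20 − 6 = 14.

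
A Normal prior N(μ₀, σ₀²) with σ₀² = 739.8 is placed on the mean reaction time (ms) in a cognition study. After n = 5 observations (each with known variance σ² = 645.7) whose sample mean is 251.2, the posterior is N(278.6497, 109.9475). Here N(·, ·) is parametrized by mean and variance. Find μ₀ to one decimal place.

With known observation variance, the Normal–Normal posterior has precision τ_n = τ₀ + n/σ² and mean μ_n = (τ₀μ₀ + (n/σ²)x̄)/τ_n.
Here τ₀ = 1/739.8 = 0.001352 and τ_data = 5/645.7 = 0.007744, so τ_n = 0.009096.
Rearranging for μ₀: μ₀ = (μ_n·τ_n − τ_data·x̄)/τ₀ = (278.6497·0.009096 − 0.007744·251.2) / 0.001352 = 0.589305/0.001352 ≈ 435.9.

μ₀ = 435.9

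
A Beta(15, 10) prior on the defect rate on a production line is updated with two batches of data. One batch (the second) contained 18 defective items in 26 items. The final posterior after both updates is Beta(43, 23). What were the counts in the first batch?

Because Beta–binomial updating is additive in the counts, the combined data contributed (α_post−α_prior, β_post−β_prior) successes and failures.
Total across both batches: 43−15=28 defective items, 23−10=13 good items.
Subtract the second batch: 28−18=10 defective items and 13−8=5 good items.

10 defective items and 5 good items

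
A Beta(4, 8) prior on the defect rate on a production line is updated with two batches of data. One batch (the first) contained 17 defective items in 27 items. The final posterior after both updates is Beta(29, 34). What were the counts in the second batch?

8 defective items and 16 good items

Because Beta–binomial updating is additive in the counts, the combined data contributed (α_post−α_prior, β_post−β_prior) successes and failures.
Total across both batches: 29−4=25 defective items, 34−8=26 good items.
Subtract the first batch: 25−17=8 defective items and 26−10=16 good items.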